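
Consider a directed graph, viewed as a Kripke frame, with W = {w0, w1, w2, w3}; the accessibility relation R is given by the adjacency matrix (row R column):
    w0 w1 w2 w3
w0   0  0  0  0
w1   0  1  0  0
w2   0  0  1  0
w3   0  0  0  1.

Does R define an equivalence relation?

Reflexive: no — w0 is not related to itself.
Symmetric: yes — every pair in R has its reverse in R.
Transitive: yes — every two-step R-path is closed by a direct edge.
So R is not an equivalence relation.

No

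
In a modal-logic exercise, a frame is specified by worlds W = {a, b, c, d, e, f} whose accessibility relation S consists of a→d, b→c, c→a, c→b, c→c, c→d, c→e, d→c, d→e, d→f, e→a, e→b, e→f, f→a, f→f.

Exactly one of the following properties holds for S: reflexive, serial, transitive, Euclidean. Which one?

Reflexive: no — a is not related to itself.
Serial: yes — every world has a successor (e.g. a S d).
Transitive: no — a S d and d S c, but not a S c.
Euclidean: no — c S a and c S b, but not a S b.
Only serial holds.

serial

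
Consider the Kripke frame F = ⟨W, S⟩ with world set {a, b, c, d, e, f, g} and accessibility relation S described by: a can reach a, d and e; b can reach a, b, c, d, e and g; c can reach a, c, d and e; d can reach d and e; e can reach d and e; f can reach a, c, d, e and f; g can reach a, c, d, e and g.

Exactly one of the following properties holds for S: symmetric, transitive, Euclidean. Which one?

Symmetric: no — a S d but not d S a.
Transitive: yes — every two-step S-path is closed by a direct edge.
Euclidean: no — b S a and b S c, but not a S c.
Only transitive holds.

transitive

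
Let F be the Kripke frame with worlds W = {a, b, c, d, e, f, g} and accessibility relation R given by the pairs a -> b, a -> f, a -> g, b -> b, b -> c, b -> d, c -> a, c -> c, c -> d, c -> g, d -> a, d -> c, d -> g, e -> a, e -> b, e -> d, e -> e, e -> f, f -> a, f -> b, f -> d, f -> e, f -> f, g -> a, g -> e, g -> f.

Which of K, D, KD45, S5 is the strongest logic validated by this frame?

Serial (axiom D): yes — every world has a successor (e.g. a R b).
Euclidean (axiom 5): no — a R b and a R f, but not b R f.
Transitive (axiom 4): no — a R b and b R c, but not a R c.
Reflexive (axiom T): no — a is not related to itself.
So F validates K, D; KD45 would additionally require R to be Euclidean and transitive. The strongest is D.

D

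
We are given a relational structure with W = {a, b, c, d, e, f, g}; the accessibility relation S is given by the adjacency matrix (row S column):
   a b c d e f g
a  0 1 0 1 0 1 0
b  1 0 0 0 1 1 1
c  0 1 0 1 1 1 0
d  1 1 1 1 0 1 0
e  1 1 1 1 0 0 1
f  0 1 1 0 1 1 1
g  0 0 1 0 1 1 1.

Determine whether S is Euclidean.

Euclidean: no — a S b and a S d, but not b S d.

No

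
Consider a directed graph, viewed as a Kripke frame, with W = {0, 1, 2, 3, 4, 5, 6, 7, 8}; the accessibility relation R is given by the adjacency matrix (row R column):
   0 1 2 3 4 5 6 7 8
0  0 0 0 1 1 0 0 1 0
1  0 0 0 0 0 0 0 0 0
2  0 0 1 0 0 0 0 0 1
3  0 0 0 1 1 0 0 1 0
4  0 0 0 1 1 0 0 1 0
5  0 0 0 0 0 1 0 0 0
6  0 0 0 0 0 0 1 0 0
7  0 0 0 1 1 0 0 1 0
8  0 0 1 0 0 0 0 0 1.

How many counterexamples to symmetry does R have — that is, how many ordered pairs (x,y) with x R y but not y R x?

3

Enumerating: (0,3), (0,4), (0,7).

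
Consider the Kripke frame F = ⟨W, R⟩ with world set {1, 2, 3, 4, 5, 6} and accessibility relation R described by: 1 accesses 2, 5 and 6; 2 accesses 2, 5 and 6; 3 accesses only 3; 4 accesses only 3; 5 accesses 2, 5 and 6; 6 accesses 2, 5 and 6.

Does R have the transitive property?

Transitive: yes — every two-step R-path is closed by a direct edge.

Yes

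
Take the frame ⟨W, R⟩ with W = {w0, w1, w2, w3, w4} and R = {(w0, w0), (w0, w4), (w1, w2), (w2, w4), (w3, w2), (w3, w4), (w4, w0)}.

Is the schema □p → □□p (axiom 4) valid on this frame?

No

By correspondence theory, 4 is valid on a frame iff R is transitive.
Transitive: no — w1 R w2 and w2 R w4, but not w1 R w4.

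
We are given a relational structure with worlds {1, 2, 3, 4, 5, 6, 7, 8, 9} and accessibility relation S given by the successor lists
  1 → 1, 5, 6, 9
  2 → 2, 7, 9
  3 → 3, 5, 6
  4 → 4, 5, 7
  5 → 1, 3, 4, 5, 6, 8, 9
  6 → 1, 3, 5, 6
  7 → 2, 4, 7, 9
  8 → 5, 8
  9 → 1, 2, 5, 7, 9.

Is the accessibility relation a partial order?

No

Reflexive: yes — every world is S-related to itself.
Transitive: no — 1 S 5 and 5 S 3, but not 1 S 3.
Antisymmetric: no — 1 S 5 and 5 S 1 with 1 ≠ 5.
So S is not a partial order.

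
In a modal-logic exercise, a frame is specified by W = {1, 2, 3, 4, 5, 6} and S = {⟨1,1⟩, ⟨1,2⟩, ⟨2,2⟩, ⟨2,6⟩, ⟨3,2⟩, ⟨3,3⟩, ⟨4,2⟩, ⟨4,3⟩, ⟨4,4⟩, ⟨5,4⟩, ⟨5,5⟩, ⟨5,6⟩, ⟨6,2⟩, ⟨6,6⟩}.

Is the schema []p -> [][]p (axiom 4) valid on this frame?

No

Axiom 4 corresponds to the accessibility relation being transitive.
Transitive: no — 1 S 2 and 2 S 6, but not 1 S 6.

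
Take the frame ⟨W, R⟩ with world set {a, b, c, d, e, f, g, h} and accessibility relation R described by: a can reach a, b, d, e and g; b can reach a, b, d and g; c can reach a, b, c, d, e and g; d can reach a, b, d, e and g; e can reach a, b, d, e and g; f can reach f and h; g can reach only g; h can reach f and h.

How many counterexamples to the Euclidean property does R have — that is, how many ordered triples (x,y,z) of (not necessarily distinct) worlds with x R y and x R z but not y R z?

28

Enumerating: (a,b,e), (a,g,a), (a,g,b), (a,g,d), (a,g,e), (b,g,a), (b,g,b), (b,g,d), (c,a,c), (c,b,c), (c,b,e), (c,d,c), … and 16 more.
Total: 28.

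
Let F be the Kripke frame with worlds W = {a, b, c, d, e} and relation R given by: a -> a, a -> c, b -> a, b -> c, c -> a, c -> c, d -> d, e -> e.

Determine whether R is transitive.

Yes

Transitive: yes — every two-step R-path is closed by a direct edge.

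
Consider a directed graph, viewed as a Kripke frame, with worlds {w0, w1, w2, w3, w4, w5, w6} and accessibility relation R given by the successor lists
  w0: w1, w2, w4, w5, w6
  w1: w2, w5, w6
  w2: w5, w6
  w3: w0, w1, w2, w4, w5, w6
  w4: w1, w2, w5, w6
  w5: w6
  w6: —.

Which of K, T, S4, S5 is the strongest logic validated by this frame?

Reflexive (axiom T): no — w0 is not related to itself.
Transitive (axiom 4): yes — every two-step R-path is closed by a direct edge.
Euclidean (axiom 5): no — w0 R w1 and w0 R w4, but not w1 R w4.
So F validates K; T would additionally require R to be reflexive. The strongest is K.

K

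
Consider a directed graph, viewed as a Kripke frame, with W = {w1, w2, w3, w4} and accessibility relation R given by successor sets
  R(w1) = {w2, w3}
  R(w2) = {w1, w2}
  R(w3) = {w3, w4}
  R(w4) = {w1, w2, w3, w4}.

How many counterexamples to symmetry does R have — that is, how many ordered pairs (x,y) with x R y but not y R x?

3

Enumerating: (w1,w3), (w4,w1), (w4,w2).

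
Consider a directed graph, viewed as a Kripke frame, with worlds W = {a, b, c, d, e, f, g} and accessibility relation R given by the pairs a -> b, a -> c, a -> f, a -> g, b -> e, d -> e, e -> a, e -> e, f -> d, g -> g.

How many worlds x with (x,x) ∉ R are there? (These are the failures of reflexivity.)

5

Enumerating: a, b, c, d, f.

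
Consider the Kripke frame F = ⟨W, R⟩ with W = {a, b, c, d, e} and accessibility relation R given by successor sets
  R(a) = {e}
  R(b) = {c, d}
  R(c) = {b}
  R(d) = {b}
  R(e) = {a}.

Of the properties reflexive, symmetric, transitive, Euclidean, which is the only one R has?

symmetric

Reflexive: no — a is not related to itself.
Symmetric: yes — every pair in R has its reverse in R.
Transitive: no — c R b and b R d, but not c R d.
Euclidean: no — b R c and b R d, but not c R d.
Only symmetric holds.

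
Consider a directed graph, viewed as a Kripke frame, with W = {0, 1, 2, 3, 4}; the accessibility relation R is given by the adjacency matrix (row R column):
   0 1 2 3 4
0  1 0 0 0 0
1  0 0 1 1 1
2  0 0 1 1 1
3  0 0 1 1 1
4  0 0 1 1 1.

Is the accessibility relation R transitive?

Yes

Transitive: yes — every two-step R-path is closed by a direct edge.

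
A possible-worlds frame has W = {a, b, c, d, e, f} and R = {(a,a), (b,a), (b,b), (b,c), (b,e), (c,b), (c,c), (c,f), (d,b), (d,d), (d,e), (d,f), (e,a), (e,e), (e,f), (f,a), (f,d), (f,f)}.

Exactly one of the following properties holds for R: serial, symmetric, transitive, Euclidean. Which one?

Serial: yes — every world has a successor (e.g. a R a).
Symmetric: no — b R a but not a R b.
Transitive: no — b R c and c R f, but not b R f.
Euclidean: no — b R a and b R c, but not a R c.
Only serial holds.

serial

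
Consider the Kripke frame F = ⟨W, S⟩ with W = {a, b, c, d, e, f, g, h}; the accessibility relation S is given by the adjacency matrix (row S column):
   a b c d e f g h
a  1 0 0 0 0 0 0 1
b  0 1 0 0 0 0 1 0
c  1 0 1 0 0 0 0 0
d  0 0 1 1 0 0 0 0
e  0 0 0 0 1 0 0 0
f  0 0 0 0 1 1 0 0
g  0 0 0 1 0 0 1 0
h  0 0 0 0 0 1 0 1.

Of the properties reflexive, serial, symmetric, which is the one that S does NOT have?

symmetric

Reflexive: yes — every world is S-related to itself.
Serial: yes — every world has a successor (e.g. a S a).
Symmetric: no — a S h but not h S a.
Only symmetric fails.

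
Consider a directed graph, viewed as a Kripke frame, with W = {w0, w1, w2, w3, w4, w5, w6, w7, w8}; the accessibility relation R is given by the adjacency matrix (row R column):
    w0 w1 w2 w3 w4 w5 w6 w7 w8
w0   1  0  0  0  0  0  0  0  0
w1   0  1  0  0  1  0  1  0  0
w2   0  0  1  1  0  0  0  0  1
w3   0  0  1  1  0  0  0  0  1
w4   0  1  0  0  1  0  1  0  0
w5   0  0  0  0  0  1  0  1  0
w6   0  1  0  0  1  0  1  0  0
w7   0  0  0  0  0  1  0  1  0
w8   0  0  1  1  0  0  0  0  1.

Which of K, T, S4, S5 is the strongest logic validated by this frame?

Reflexive (axiom T): yes — every world is R-related to itself.
Transitive (axiom 4): yes — every two-step R-path is closed by a direct edge.
Euclidean (axiom 5): yes — any two successors of a common world are R-related.
So F validates K, T, S4, S5. The strongest is S5.

S5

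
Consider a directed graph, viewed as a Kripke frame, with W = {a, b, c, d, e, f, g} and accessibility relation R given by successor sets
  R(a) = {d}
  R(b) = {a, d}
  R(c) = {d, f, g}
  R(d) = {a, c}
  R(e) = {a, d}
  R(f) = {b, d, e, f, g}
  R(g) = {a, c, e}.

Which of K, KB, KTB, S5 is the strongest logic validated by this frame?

K

Symmetric (axiom B): no — b R a but not a R b.
Reflexive (axiom T): no — a is not related to itself.
Euclidean (axiom 5): no — c R d and c R f, but not d R f.
So F validates K; KB would additionally require R to be symmetric. The strongest is K.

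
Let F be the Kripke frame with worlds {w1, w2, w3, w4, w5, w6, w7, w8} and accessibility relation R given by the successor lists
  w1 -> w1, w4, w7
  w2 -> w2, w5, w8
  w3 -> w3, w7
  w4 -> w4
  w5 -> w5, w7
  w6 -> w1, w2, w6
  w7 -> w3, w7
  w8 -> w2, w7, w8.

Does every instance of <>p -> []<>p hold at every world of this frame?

No

By correspondence theory, 5 is valid on a frame iff R is Euclidean.
Euclidean: no — w1 R w4 and w1 R w7, but not w4 R w7.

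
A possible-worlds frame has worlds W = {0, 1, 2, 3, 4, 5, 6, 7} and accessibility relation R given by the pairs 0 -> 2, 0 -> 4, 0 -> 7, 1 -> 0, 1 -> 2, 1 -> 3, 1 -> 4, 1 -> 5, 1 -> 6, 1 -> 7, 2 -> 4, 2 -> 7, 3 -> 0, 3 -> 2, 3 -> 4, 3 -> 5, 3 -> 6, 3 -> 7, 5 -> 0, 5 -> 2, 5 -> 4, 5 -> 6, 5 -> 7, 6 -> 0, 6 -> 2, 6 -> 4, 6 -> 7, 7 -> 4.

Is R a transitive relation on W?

Yes

Transitive: yes — every two-step R-path is closed by a direct edge.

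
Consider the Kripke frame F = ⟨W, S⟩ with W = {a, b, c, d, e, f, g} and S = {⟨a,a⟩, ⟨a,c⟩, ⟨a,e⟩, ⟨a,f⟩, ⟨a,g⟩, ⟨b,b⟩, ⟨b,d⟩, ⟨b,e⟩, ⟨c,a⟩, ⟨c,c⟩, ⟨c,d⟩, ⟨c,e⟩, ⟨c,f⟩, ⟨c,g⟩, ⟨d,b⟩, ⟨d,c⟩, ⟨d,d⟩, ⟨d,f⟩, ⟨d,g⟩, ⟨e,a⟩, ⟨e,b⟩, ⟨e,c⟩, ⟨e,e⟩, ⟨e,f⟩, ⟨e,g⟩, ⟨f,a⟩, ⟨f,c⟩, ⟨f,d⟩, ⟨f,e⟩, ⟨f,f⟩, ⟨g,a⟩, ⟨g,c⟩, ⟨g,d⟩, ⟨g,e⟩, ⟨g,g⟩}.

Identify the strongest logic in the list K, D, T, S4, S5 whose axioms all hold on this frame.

Serial (axiom D): yes — every world has a successor (e.g. a S a).
Reflexive (axiom T): yes — every world is S-related to itself.
Transitive (axiom 4): no — a S c and c S d, but not a S d.
Euclidean (axiom 5): no — a S f and a S g, but not f S g.
So F validates K, D, T; S4 would additionally require S to be transitive. The strongest is T.

T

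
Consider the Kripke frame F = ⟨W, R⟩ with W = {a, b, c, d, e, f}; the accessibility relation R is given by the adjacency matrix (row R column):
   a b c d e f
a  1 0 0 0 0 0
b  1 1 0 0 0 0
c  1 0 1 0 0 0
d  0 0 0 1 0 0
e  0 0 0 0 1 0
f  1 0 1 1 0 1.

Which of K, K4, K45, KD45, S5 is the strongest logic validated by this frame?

Transitive (axiom 4): yes — every two-step R-path is closed by a direct edge.
Euclidean (axiom 5): no — f R a and f R c, but not a R c.
Serial (axiom D): yes — every world has a successor (e.g. a R a).
Reflexive (axiom T): yes — every world is R-related to itself.
So F validates K, K4; K45 would additionally require R to be Euclidean. The strongest is K4.

K4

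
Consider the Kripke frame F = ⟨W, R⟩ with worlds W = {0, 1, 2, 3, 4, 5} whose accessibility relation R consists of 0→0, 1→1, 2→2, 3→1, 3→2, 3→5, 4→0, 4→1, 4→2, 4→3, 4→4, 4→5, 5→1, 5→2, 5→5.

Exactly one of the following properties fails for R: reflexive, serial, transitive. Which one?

reflexive

Reflexive: no — 3 is not related to itself.
Serial: yes — every world has a successor (e.g. 0 R 0).
Transitive: yes — every two-step R-path is closed by a direct edge.
Only reflexive fails.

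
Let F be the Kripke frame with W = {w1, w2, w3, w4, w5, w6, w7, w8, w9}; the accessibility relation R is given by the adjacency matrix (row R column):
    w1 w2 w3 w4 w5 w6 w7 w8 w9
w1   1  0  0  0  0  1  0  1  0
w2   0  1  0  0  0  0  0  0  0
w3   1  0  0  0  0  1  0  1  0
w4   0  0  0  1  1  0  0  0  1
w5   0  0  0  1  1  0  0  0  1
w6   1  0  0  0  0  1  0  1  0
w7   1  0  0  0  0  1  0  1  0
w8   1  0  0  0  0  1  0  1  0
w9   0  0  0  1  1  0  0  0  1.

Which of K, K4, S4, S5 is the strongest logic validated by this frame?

K4

Transitive (axiom 4): yes — every two-step R-path is closed by a direct edge.
Reflexive (axiom T): no — w3 is not related to itself.
Euclidean (axiom 5): yes — any two successors of a common world are R-related.
So F validates K, K4; S4 would additionally require R to be reflexive. The strongest is K4.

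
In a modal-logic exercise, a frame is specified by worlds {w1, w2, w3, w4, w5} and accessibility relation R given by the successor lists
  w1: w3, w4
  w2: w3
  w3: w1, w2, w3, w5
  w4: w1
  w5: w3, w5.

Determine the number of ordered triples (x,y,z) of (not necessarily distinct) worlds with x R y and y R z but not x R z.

12

Enumerating: (w1,w3,w1), (w1,w3,w2), (w1,w3,w5), (w1,w4,w1), (w2,w3,w1), (w2,w3,w2), (w2,w3,w5), (w3,w1,w4), (w4,w1,w3), (w4,w1,w4), (w5,w3,w1), (w5,w3,w2).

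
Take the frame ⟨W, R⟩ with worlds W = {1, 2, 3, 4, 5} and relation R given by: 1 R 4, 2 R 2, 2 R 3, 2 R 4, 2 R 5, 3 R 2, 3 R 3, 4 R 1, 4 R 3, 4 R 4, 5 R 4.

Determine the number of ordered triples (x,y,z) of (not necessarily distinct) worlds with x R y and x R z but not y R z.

11

Enumerating: (2,3,4), (2,3,5), (2,4,2), (2,4,5), (2,5,2), (2,5,3), (2,5,5), (4,1,1), (4,1,3), (4,3,1), (4,3,4).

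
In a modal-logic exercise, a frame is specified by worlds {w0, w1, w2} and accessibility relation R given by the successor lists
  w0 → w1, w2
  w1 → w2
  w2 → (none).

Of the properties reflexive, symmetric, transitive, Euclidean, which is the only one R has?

transitive

Reflexive: no — w0 is not related to itself.
Symmetric: no — w0 R w1 but not w1 R w0.
Transitive: yes — every two-step R-path is closed by a direct edge.
Euclidean: no — w0 R w2 and w0 R w1, but not w2 R w1.
Only transitive holds.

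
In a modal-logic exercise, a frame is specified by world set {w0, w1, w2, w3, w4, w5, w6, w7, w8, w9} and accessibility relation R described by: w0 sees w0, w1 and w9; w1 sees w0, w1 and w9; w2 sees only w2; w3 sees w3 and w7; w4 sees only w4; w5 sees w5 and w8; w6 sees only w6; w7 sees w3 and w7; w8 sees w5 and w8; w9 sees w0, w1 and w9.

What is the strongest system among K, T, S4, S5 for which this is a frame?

Reflexive (axiom T): yes — every world is R-related to itself.
Transitive (axiom 4): yes — every two-step R-path is closed by a direct edge.
Euclidean (axiom 5): yes — any two successors of a common world are R-related.
So F validates K, T, S4, S5. The strongest is S5.

S5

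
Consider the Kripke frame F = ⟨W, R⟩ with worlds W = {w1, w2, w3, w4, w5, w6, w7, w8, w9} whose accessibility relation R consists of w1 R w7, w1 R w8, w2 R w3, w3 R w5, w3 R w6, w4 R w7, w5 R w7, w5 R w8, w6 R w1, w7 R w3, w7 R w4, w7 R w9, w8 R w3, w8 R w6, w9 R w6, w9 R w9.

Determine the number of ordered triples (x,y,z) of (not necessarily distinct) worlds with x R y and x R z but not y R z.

28

Enumerating: (w1,w7,w7), (w1,w7,w8), (w1,w8,w7), (w1,w8,w8), (w2,w3,w3), (w3,w5,w5), (w3,w5,w6), (w3,w6,w5), (w3,w6,w6), (w4,w7,w7), (w5,w7,w7), (w5,w7,w8), … and 16 more.
Total: 28.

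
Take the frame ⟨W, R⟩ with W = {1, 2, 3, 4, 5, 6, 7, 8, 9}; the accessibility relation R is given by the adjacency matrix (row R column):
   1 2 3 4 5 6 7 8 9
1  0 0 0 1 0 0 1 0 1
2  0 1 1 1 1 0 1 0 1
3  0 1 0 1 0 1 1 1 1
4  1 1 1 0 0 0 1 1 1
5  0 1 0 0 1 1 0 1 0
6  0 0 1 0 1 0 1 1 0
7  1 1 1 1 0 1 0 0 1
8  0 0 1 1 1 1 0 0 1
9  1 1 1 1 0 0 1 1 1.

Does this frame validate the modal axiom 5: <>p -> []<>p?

No

Axiom 5 corresponds to the accessibility relation being Euclidean.
Euclidean: no — 2 R 3 and 2 R 5, but not 3 R 5.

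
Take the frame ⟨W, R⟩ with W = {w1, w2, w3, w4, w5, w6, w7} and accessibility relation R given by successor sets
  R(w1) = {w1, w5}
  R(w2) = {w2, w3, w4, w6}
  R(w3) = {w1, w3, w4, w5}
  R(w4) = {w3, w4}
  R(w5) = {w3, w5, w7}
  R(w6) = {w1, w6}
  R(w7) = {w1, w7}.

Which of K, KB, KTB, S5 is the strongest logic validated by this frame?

Symmetric (axiom B): no — w1 R w5 but not w5 R w1.
Reflexive (axiom T): yes — every world is R-related to itself.
Euclidean (axiom 5): no — w2 R w3 and w2 R w6, but not w3 R w6.
So F validates K; KB would additionally require R to be symmetric. The strongest is K.

K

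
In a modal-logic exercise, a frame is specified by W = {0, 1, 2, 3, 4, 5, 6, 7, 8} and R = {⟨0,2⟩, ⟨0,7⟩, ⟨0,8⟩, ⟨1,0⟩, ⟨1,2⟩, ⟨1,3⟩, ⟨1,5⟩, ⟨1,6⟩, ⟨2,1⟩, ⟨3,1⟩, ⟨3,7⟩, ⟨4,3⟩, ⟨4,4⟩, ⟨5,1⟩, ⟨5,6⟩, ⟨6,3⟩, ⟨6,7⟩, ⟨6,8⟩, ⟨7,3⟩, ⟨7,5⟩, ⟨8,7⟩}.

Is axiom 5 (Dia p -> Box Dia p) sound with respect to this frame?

Axiom 5 corresponds to the accessibility relation being Euclidean.
Euclidean: no — 0 R 2 and 0 R 7, but not 2 R 7.

No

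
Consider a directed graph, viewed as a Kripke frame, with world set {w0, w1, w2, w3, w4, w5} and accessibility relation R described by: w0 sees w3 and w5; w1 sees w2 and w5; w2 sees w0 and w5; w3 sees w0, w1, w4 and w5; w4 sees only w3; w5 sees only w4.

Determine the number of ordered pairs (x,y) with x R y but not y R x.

Enumerating: (w0,w5), (w1,w2), (w1,w5), (w2,w0), (w2,w5), (w3,w1), (w3,w5), (w5,w4).

8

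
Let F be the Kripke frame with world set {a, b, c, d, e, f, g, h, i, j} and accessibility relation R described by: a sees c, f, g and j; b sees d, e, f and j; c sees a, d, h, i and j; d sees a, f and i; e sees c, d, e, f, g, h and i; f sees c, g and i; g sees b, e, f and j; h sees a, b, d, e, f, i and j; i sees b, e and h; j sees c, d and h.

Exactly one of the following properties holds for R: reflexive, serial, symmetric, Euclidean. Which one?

Reflexive: no — a is not related to itself.
Serial: yes — every world has a successor (e.g. a R c).
Symmetric: no — a R f but not f R a.
Euclidean: no — a R c and a R f, but not c R f.
Only serial holds.

serial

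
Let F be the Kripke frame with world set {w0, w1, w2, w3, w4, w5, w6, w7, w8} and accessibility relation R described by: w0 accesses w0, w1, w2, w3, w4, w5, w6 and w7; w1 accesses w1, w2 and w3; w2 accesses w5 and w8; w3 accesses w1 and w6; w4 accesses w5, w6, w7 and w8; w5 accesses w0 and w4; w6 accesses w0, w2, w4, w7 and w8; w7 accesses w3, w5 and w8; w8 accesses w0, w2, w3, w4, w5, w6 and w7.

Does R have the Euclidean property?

No

Euclidean: no — w0 R w1 and w0 R w4, but not w1 R w4.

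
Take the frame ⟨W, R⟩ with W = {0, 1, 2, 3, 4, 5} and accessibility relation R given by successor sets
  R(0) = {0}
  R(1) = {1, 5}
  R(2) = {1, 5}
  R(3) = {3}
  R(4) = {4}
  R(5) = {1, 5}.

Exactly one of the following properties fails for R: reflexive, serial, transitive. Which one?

reflexive

Reflexive: no — 2 is not related to itself.
Serial: yes — every world has a successor (e.g. 0 R 0).
Transitive: yes — every two-step R-path is closed by a direct edge.
Only reflexive fails.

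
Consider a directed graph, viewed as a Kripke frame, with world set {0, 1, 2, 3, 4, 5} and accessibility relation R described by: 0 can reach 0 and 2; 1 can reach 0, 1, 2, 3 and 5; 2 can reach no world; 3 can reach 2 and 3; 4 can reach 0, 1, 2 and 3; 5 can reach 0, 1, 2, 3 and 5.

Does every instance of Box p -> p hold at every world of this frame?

No

The schema T characterises exactly the reflexive frames.
Reflexive: no — 2 is not related to itself.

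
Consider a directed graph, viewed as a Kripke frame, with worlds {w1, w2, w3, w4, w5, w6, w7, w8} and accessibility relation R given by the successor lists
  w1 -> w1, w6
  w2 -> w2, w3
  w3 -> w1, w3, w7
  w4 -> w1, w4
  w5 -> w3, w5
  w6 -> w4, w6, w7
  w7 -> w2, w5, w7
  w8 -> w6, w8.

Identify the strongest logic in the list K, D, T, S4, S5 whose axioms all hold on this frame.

Serial (axiom D): yes — every world has a successor (e.g. w1 R w1).
Reflexive (axiom T): yes — every world is R-related to itself.
Transitive (axiom 4): no — w1 R w6 and w6 R w4, but not w1 R w4.
Euclidean (axiom 5): no — w3 R w1 and w3 R w7, but not w1 R w7.
So F validates K, D, T; S4 would additionally require R to be transitive. The strongest is T.

T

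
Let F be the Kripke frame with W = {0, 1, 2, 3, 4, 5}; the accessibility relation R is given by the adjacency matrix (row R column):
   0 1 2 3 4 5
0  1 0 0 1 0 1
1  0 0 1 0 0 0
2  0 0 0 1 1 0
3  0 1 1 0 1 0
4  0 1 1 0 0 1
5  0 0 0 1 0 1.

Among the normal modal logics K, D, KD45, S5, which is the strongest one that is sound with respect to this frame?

D

Serial (axiom D): yes — every world has a successor (e.g. 0 R 0).
Euclidean (axiom 5): no — 0 R 3 and 0 R 5, but not 3 R 5.
Transitive (axiom 4): no — 0 R 3 and 3 R 1, but not 0 R 1.
Reflexive (axiom T): no — 1 is not related to itself.
So F validates K, D; KD45 would additionally require R to be Euclidean and transitive. The strongest is D.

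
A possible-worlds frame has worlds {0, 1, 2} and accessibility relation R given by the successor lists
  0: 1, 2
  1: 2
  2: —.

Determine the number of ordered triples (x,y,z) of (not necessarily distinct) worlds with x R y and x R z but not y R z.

Enumerating: (0,1,1), (0,2,1), (0,2,2), (1,2,2).

4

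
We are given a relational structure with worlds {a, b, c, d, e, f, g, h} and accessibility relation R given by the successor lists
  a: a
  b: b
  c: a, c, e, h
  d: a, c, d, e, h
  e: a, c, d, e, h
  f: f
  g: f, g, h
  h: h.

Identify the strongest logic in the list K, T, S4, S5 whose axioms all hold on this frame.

T

Reflexive (axiom T): yes — every world is R-related to itself.
Transitive (axiom 4): no — c R e and e R d, but not c R d.
Euclidean (axiom 5): no — c R a and c R e, but not a R e.
So F validates K, T; S4 would additionally require R to be transitive. The strongest is T.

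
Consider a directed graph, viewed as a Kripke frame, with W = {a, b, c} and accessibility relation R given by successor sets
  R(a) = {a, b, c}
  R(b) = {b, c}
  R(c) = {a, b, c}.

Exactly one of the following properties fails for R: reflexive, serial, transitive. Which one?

Reflexive: yes — every world is R-related to itself.
Serial: yes — every world has a successor (e.g. a R a).
Transitive: no — b R c and c R a, but not b R a.
Only transitive fails.

transitive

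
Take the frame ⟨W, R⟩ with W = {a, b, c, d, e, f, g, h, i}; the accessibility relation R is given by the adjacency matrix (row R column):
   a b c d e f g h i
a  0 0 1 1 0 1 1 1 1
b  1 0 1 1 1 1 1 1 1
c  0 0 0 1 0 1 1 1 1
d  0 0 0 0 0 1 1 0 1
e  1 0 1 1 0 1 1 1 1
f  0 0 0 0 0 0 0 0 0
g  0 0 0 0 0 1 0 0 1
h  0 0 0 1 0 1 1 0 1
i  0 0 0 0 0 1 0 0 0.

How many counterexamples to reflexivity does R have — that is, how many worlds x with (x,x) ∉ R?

9

Enumerating: a, b, c, d, e, f, g, h, i.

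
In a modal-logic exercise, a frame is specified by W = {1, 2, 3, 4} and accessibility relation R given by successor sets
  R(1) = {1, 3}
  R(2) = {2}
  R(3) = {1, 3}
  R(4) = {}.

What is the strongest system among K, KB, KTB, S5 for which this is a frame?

KB

Symmetric (axiom B): yes — every pair in R has its reverse in R.
Reflexive (axiom T): no — 4 is not related to itself.
Euclidean (axiom 5): yes — any two successors of a common world are R-related.
So F validates K, KB; KTB would additionally require R to be reflexive. The strongest is KB.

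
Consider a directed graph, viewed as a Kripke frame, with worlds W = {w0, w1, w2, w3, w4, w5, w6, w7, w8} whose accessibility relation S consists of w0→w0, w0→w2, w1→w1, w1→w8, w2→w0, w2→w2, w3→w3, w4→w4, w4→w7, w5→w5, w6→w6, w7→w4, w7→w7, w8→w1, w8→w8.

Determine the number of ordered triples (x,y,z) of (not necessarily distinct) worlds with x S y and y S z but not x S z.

0

S is transitive; there are no such tuples.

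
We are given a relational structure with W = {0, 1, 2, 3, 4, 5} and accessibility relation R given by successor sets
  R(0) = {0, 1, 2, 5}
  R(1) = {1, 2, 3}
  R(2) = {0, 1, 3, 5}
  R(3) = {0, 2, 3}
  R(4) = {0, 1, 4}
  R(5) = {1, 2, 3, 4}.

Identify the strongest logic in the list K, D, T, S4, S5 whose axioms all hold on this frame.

D

Serial (axiom D): yes — every world has a successor (e.g. 0 R 0).
Reflexive (axiom T): no — 2 is not related to itself.
Transitive (axiom 4): no — 0 R 1 and 1 R 3, but not 0 R 3.
Euclidean (axiom 5): no — 0 R 1 and 0 R 5, but not 1 R 5.
So F validates K, D; T would additionally require R to be reflexive. The strongest is D.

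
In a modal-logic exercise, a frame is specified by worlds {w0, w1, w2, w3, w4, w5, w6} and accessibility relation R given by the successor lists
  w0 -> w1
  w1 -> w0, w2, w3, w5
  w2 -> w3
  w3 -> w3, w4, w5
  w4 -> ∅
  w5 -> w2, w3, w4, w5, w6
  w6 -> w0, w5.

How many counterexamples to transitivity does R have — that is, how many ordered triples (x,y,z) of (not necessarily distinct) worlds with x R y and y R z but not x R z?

Enumerating: (w0,w1,w0), (w0,w1,w2), (w0,w1,w3), (w0,w1,w5), (w1,w0,w1), (w1,w3,w4), (w1,w5,w4), (w1,w5,w6), (w2,w3,w4), (w2,w3,w5), (w3,w5,w2), (w3,w5,w6), (w5,w6,w0), (w6,w0,w1), (w6,w5,w2), (w6,w5,w3), (w6,w5,w4), (w6,w5,w6).

18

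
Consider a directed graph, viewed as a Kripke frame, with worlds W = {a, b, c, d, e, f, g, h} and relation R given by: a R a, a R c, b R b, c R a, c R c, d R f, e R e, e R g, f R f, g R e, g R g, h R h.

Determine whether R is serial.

Serial: yes — every world has a successor (e.g. a R a).

Yes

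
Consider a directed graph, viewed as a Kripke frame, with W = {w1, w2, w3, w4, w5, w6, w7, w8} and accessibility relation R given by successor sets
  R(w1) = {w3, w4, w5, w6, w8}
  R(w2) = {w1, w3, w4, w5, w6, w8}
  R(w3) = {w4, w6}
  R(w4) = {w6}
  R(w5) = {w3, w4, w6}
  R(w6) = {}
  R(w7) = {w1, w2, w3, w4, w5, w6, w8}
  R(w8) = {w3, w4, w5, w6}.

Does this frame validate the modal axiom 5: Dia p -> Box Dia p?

Axiom 5 corresponds to the accessibility relation being Euclidean.
Euclidean: no — w1 R w3 and w1 R w5, but not w3 R w5.

No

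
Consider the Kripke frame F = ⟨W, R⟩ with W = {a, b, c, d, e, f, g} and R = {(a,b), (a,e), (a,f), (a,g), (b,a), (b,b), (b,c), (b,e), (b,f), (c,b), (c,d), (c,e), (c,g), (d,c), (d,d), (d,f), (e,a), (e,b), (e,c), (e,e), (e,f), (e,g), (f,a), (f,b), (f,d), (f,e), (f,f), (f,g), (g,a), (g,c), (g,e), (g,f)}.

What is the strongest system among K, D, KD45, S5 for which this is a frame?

Serial (axiom D): yes — every world has a successor (e.g. a R b).
Euclidean (axiom 5): no — a R b and a R g, but not b R g.
Transitive (axiom 4): no — a R b and b R c, but not a R c.
Reflexive (axiom T): no — a is not related to itself.
So F validates K, D; KD45 would additionally require R to be Euclidean and transitive. The strongest is D.

D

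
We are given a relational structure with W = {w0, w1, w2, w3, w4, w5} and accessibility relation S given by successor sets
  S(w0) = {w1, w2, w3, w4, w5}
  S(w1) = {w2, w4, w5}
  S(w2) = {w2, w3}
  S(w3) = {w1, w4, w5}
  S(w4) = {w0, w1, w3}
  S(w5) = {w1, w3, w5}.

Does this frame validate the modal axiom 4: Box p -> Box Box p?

By correspondence theory, 4 is valid on a frame iff S is transitive.
Transitive: no — w1 S w2 and w2 S w3, but not w1 S w3.

No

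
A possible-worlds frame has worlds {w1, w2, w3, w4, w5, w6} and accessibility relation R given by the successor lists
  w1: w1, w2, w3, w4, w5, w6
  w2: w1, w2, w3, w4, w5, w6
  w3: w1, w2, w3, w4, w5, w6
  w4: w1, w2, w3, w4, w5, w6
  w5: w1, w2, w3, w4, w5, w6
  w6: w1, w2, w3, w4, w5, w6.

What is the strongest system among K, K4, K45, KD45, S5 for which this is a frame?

S5

Transitive (axiom 4): yes — every two-step R-path is closed by a direct edge.
Euclidean (axiom 5): yes — any two successors of a common world are R-related.
Serial (axiom D): yes — every world has a successor (e.g. w1 R w1).
Reflexive (axiom T): yes — every world is R-related to itself.
So F validates K, K4, K45, KD45, S5. The strongest is S5.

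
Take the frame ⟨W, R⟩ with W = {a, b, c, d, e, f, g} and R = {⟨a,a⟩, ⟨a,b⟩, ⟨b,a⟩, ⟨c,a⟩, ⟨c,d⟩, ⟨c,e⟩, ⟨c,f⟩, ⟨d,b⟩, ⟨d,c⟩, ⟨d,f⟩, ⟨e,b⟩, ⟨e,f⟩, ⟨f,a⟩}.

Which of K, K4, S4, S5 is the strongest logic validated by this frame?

K

Transitive (axiom 4): no — c R a and a R b, but not c R b.
Reflexive (axiom T): no — b is not related to itself.
Euclidean (axiom 5): no — c R a and c R d, but not a R d.
So F validates K; K4 would additionally require R to be transitive. The strongest is K.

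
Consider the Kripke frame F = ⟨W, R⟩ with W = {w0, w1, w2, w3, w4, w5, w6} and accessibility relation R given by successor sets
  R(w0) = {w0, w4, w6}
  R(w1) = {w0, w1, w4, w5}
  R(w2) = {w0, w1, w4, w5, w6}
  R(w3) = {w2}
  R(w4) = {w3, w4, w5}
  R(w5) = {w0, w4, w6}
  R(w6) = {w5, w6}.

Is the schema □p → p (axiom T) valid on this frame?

By correspondence theory, T is valid on a frame iff R is reflexive.
Reflexive: no — w2 is not related to itself.

No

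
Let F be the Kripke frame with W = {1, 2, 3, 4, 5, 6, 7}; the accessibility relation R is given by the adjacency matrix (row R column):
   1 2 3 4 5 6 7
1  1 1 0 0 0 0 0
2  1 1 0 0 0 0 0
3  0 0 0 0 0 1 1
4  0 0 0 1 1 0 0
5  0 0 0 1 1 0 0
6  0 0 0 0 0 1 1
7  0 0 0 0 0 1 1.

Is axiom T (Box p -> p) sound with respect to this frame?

No

Axiom T corresponds to the accessibility relation being reflexive.
Reflexive: no — 3 is not related to itself.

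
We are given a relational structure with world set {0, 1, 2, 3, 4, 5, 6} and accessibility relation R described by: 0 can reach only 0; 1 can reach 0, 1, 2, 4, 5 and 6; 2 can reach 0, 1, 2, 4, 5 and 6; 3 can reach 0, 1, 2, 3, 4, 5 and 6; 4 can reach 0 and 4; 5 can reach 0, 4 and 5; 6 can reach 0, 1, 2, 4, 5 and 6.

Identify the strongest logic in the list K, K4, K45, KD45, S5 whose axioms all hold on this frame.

Transitive (axiom 4): yes — every two-step R-path is closed by a direct edge.
Euclidean (axiom 5): no — 1 R 0 and 1 R 2, but not 0 R 2.
Serial (axiom D): yes — every world has a successor (e.g. 0 R 0).
Reflexive (axiom T): yes — every world is R-related to itself.
So F validates K, K4; K45 would additionally require R to be Euclidean. The strongest is K4.

K4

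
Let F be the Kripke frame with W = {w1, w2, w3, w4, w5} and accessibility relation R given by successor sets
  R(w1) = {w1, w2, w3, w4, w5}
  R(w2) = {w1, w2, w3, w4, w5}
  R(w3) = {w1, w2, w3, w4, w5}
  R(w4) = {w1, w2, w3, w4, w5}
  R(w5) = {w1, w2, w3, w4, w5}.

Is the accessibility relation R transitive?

Yes

Transitive: yes — every two-step R-path is closed by a direct edge.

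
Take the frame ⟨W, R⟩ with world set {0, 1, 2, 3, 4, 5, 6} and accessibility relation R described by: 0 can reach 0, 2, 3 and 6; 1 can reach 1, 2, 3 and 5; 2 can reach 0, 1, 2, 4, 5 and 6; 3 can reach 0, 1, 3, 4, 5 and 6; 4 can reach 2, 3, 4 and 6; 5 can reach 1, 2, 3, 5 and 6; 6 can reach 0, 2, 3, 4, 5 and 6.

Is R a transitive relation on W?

No

Transitive: no — 0 R 2 and 2 R 1, but not 0 R 1.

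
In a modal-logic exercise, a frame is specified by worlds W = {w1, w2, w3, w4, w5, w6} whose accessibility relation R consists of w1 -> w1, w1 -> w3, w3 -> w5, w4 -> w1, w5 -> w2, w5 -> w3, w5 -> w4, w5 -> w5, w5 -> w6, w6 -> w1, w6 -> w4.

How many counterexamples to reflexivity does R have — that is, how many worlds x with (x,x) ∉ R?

4

Enumerating: w2, w3, w4, w6.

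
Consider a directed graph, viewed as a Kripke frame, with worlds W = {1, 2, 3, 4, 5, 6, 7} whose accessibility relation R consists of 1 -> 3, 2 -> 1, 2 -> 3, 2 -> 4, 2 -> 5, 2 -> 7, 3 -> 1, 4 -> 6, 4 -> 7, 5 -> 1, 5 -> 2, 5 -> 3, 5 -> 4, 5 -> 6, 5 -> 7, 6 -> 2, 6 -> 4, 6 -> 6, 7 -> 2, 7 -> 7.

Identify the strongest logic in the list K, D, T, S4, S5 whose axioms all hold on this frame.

D

Serial (axiom D): yes — every world has a successor (e.g. 1 R 3).
Reflexive (axiom T): no — 1 is not related to itself.
Transitive (axiom 4): no — 2 R 4 and 4 R 6, but not 2 R 6.
Euclidean (axiom 5): no — 2 R 1 and 2 R 4, but not 1 R 4.
So F validates K, D; T would additionally require R to be reflexive. The strongest is D.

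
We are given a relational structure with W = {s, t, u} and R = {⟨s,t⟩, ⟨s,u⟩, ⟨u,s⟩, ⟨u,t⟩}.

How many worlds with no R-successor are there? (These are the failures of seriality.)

1

Enumerating: t.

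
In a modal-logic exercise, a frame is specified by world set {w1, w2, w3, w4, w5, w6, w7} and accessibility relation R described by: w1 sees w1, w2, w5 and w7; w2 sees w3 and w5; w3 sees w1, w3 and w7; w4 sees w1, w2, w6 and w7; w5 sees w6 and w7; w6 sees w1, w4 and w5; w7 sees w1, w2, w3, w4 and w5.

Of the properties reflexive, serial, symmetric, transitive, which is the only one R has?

serial

Reflexive: no — w2 is not related to itself.
Serial: yes — every world has a successor (e.g. w1 R w1).
Symmetric: no — w1 R w2 but not w2 R w1.
Transitive: no — w1 R w2 and w2 R w3, but not w1 R w3.
Only serial holds.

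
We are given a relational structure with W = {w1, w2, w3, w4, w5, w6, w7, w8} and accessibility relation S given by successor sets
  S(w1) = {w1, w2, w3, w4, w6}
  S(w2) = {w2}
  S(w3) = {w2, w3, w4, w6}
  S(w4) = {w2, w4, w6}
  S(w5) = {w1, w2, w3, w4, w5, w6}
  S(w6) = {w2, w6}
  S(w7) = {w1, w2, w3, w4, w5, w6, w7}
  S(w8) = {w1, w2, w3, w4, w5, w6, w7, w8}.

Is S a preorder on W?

Reflexive: yes — every world is S-related to itself.
Transitive: yes — every two-step S-path is closed by a direct edge.
So S is a preorder.

Yes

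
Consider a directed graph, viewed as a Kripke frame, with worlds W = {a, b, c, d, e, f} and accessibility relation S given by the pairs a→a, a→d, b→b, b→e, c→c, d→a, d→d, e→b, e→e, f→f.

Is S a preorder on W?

Yes

Reflexive: yes — every world is S-related to itself.
Transitive: yes — every two-step S-path is closed by a direct edge.
So S is a preorder.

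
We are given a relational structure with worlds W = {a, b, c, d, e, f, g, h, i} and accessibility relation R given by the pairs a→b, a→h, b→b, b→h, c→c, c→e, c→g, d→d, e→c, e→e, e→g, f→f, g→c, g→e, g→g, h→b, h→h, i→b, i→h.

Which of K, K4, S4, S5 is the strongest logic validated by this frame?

K4

Transitive (axiom 4): yes — every two-step R-path is closed by a direct edge.
Reflexive (axiom T): no — a is not related to itself.
Euclidean (axiom 5): yes — any two successors of a common world are R-related.
So F validates K, K4; S4 would additionally require R to be reflexive. The strongest is K4.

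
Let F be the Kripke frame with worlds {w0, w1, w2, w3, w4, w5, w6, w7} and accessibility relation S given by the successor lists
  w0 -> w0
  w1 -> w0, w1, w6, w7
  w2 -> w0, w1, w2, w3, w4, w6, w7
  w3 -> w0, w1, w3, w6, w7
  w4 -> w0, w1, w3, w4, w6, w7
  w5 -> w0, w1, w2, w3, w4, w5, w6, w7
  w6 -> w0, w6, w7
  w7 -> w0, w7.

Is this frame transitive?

Transitive: yes — every two-step S-path is closed by a direct edge.

Yes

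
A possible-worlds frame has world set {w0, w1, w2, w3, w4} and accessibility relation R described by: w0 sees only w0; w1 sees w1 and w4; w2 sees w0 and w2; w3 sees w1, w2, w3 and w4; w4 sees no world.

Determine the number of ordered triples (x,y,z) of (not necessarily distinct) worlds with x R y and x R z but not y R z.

12

Enumerating: (w1,w4,w1), (w1,w4,w4), (w2,w0,w2), (w3,w1,w2), (w3,w1,w3), (w3,w2,w1), (w3,w2,w3), (w3,w2,w4), (w3,w4,w1), (w3,w4,w2), (w3,w4,w3), (w3,w4,w4).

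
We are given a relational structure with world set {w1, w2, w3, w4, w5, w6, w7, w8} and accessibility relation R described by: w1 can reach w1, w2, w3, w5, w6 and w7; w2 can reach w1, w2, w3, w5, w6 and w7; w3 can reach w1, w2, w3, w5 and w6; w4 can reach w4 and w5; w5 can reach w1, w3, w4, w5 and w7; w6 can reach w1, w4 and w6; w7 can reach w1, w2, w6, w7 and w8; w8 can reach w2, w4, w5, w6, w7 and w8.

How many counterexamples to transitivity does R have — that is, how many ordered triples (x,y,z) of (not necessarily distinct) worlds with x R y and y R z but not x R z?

Enumerating: (w1,w5,w4), (w1,w6,w4), (w1,w7,w8), (w2,w5,w4), (w2,w6,w4), (w2,w7,w8), (w3,w1,w7), (w3,w2,w7), (w3,w5,w4), (w3,w5,w7), (w3,w6,w4), (w4,w5,w1), … and 27 more.
Total: 39.

39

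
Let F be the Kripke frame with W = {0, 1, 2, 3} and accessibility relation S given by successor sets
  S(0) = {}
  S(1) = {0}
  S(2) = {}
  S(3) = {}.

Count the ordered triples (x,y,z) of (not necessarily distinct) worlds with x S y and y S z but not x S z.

S is transitive; there are no such tuples.

0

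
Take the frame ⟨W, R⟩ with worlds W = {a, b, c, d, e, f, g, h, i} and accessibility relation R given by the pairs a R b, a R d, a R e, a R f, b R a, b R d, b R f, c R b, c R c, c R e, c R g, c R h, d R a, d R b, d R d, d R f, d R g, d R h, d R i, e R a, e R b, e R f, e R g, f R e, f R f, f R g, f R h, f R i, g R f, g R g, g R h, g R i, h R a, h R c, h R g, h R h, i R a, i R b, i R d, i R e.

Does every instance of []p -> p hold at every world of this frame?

Axiom T corresponds to the accessibility relation being reflexive.
Reflexive: no — a is not related to itself.

No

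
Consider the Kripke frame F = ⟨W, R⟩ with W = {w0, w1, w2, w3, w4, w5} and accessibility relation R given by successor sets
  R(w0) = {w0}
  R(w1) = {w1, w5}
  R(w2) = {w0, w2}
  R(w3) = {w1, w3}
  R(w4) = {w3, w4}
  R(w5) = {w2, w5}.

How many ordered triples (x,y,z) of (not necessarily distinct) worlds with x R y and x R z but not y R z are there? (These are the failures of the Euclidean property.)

Enumerating: (w1,w5,w1), (w2,w0,w2), (w3,w1,w3), (w4,w3,w4), (w5,w2,w5).

5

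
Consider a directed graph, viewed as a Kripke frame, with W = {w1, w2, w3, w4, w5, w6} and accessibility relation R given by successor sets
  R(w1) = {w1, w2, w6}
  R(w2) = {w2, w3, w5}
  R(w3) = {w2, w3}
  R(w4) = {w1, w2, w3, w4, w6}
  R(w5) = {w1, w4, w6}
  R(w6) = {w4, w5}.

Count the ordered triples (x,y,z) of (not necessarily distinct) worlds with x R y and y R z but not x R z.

20

Enumerating: (w1,w2,w3), (w1,w2,w5), (w1,w6,w4), (w1,w6,w5), (w2,w5,w1), (w2,w5,w4), (w2,w5,w6), (w3,w2,w5), (w4,w2,w5), (w4,w6,w5), (w5,w1,w2), (w5,w4,w2), … and 8 more.
Total: 20.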